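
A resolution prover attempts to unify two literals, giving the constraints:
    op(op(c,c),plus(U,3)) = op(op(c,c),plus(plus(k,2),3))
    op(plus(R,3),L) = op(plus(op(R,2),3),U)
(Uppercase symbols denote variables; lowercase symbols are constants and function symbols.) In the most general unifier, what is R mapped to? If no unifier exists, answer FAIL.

Decompose op/2: op(c,c) = op(c,c),  plus(U,3) = plus(plus(k,2),3).
Delete trivial equation op(c,c) = op(c,c).
Decompose plus/2: U = plus(k,2),  3 = 3.
Bind U := plus(k,2); substituting into the one remaining equation that mentions U gives: op(plus(R,3),L) = op(plus(op(R,2),3),plus(k,2)).
Delete trivial equation 3 = 3.
Decompose op/2: plus(R,3) = plus(op(R,2),3),  L = plus(k,2).
Decompose plus/2: R = op(R,2),  3 = 3.
Occurs check fails: R occurs in op(R,2); the equation R = op(R,2) has no finite solution.

FAIL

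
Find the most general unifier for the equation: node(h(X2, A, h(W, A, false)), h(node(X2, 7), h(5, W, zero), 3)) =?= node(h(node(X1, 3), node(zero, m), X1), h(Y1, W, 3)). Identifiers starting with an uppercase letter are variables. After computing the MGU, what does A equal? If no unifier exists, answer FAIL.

FAIL

Decompose node/2: h(X2, A, h(W, A, false)) =?= h(node(X1, 3), node(zero, m), X1),  h(node(X2, 7), h(5, W, zero), 3) =?= h(Y1, W, 3).
Decompose h/3: X2 =?= node(X1, 3),  A =?= node(zero, m),  h(W, A, false) =?= X1.
Bind X2 := node(X1, 3); substituting into the one remaining equation that mentions X2 gives: h(node(node(X1, 3), 7), h(5, W, zero), 3) =?= h(Y1, W, 3).
Bind A := node(zero, m); substituting into the one remaining equation that mentions A gives: h(W, node(zero, m), false) =?= X1.
Bind X1 := h(W, node(zero, m), false); substituting into the remaining equation gives: h(node(node(h(W, node(zero, m), false), 3), 7), h(5, W, zero), 3) =?= h(Y1, W, 3). Substituting into the earlier binding gives X2 := node(h(W, node(zero, m), false), 3).
Decompose h/3: node(node(h(W, node(zero, m), false), 3), 7) =?= Y1,  h(5, W, zero) =?= W,  3 =?= 3.
Bind Y1 := node(node(h(W, node(zero, m), false), 3), 7); no other remaining equation mentions Y1.
Occurs check fails: W occurs in h(5, W, zero); the equation W =?= h(5, W, zero) has no finite solution.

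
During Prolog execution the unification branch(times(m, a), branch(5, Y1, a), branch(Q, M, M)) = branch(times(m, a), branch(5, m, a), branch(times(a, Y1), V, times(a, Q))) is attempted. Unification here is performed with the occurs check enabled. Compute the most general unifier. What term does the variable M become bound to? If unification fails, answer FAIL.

Decompose branch/3: times(m, a) = times(m, a),  branch(5, Y1, a) = branch(5, m, a),  branch(Q, M, M) = branch(times(a, Y1), V, times(a, Q)).
Delete trivial equation times(m, a) = times(m, a).
Decompose branch/3: 5 = 5,  Y1 = m,  a = a.
Delete trivial equation 5 = 5.
Bind Y1 := m; substituting into the one remaining equation that mentions Y1 gives: branch(Q, M, M) = branch(times(a, m), V, times(a, Q)).
Delete trivial equation a = a.
Decompose branch/3: Q = times(a, m),  M = V,  M = times(a, Q).
Bind Q := times(a, m); substituting into the one remaining equation that mentions Q gives: M = times(a, times(a, m)).
Bind M := V; substituting into the remaining equation gives: V = times(a, times(a, m)).
Bind V := times(a, times(a, m)). Substituting into the earlier binding gives M := times(a, times(a, m)).
MGU = { Y1 ↦ m, Q ↦ times(a, m), M ↦ times(a, times(a, m)), V ↦ times(a, times(a, m)) }, so M ↦ times(a, times(a, m)).

times(a, times(a, m))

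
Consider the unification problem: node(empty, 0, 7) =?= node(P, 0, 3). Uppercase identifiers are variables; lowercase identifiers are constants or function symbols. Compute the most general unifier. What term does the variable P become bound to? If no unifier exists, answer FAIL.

FAIL

Decompose node/3: empty =?= P,  0 =?= 0,  7 =?= 3.
Bind P := empty; no other remaining equation mentions P.
Delete trivial equation 0 =?= 0.
Clash: constants 7 and 3 differ; no unifier exists.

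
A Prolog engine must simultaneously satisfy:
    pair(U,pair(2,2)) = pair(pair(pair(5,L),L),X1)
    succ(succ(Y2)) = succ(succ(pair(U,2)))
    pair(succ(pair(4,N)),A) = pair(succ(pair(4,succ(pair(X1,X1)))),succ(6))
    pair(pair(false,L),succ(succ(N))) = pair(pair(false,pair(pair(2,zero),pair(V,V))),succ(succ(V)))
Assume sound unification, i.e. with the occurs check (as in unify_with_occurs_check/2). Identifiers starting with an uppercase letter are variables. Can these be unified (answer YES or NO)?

Decompose pair/2: U = pair(pair(5,L),L),  pair(2,2) = X1.
Bind U := pair(pair(5,L),L); substituting into the one remaining equation that mentions U gives: succ(succ(Y2)) = succ(succ(pair(pair(pair(5,L),L),2))).
Bind X1 := pair(2,2); substituting into the one remaining equation that mentions X1 gives: pair(succ(pair(4,N)),A) = pair(succ(pair(4,succ(pair(pair(2,2),pair(2,2))))),succ(6)).
Decompose succ/1: succ(Y2) = succ(pair(pair(pair(5,L),L),2)).
Decompose succ/1: Y2 = pair(pair(pair(5,L),L),2).
Bind Y2 := pair(pair(pair(5,L),L),2); no other remaining equation mentions Y2.
Decompose pair/2: succ(pair(4,N)) = succ(pair(4,succ(pair(pair(2,2),pair(2,2))))),  A = succ(6).
Decompose succ/1: pair(4,N) = pair(4,succ(pair(pair(2,2),pair(2,2)))).
Decompose pair/2: 4 = 4,  N = succ(pair(pair(2,2),pair(2,2))).
Delete trivial equation 4 = 4.
Bind N := succ(pair(pair(2,2),pair(2,2))); substituting into the one remaining equation that mentions N gives: pair(pair(false,L),succ(succ(succ(pair(pair(2,2),pair(2,2)))))) = pair(pair(false,pair(pair(2,zero),pair(V,V))),succ(succ(V))).
Bind A := succ(6); no other remaining equation mentions A.
Decompose pair/2: pair(false,L) = pair(false,pair(pair(2,zero),pair(V,V))),  succ(succ(succ(pair(pair(2,2),pair(2,2))))) = succ(succ(V)).
Decompose pair/2: false = false,  L = pair(pair(2,zero),pair(V,V)).
Delete trivial equation false = false.
Bind L := pair(pair(2,zero),pair(V,V)); no other remaining equation mentions L. Substituting into the earlier bindings gives U := pair(pair(5,pair(pair(2,zero),pair(V,V))),pair(pair(2,zero),pair(V,V))), Y2 := pair(pair(pair(5,pair(pair(2,zero),pair(V,V))),pair(pair(2,zero),pair(V,V))),2).
Decompose succ/1: succ(succ(pair(pair(2,2),pair(2,2)))) = succ(V).
Decompose succ/1: succ(pair(pair(2,2),pair(2,2))) = V.
Bind V := succ(pair(pair(2,2),pair(2,2))). Substituting into the earlier bindings gives U := pair(pair(5,pair(pair(2,zero),pair(succ(pair(pair(2,2),pair(2,2))),succ(pair(pair(2,2),pair(2,2)))))),pair(pair(2,zero),pair(succ(pair(pair(2,2),pair(2,2))),succ(pair(pair(2,2),pair(2,2)))))), Y2 := pair(pair(pair(5,pair(pair(2,zero),pair(succ(pair(pair(2,2),pair(2,2))),succ(pair(pair(2,2),pair(2,2)))))),pair(pair(2,zero),pair(succ(pair(pair(2,2),pair(2,2))),succ(pair(pair(2,2),pair(2,2)))))),2), L := pair(pair(2,zero),pair(succ(pair(pair(2,2),pair(2,2))),succ(pair(pair(2,2),pair(2,2))))).
No equations remain and no clash or occurs-check failure arose, so a unifier exists.

YES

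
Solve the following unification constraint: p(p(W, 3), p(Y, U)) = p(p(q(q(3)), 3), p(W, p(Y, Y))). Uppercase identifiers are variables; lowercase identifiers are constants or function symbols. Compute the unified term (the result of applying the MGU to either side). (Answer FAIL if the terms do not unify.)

Decompose p/2: p(W, 3) = p(q(q(3)), 3),  p(Y, U) = p(W, p(Y, Y)).
Decompose p/2: W = q(q(3)),  3 = 3.
Bind W := q(q(3)); substituting into the one remaining equation that mentions W gives: p(Y, U) = p(q(q(3)), p(Y, Y)).
Delete trivial equation 3 = 3.
Decompose p/2: Y = q(q(3)),  U = p(Y, Y).
Bind Y := q(q(3)); substituting into the remaining equation gives: U = p(q(q(3)), q(q(3))).
Bind U := p(q(q(3)), q(q(3))).
Applying the MGU to either side gives p(p(q(q(3)), 3), p(q(q(3)), p(q(q(3)), q(q(3))))).

p(p(q(q(3)), 3), p(q(q(3)), p(q(q(3)), q(q(3)))))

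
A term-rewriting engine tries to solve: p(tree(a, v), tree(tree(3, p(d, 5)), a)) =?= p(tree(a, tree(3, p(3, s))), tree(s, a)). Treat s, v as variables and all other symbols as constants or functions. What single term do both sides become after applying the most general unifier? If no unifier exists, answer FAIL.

p(tree(a, tree(3, p(3, tree(3, p(d, 5))))), tree(tree(3, p(d, 5)), a))

Decompose p/2: tree(a, v) =?= tree(a, tree(3, p(3, s))),  tree(tree(3, p(d, 5)), a) =?= tree(s, a).
Decompose tree/2: a =?= a,  v =?= tree(3, p(3, s)).
Delete trivial equation a =?= a.
Bind v := tree(3, p(3, s)); no other remaining equation mentions v.
Decompose tree/2: tree(3, p(d, 5)) =?= s,  a =?= a.
Bind s := tree(3, p(d, 5)); no other remaining equation mentions s. Substituting into the earlier binding gives v := tree(3, p(3, tree(3, p(d, 5)))).
Delete trivial equation a =?= a.
Applying the MGU to either side gives p(tree(a, tree(3, p(3, tree(3, p(d, 5))))), tree(tree(3, p(d, 5)), a)).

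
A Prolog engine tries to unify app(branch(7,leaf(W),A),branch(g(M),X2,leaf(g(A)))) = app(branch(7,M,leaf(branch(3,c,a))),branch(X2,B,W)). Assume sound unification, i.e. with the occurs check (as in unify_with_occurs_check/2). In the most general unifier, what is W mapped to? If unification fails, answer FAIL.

leaf(g(leaf(branch(3,c,a))))

Decompose app/2: branch(7,leaf(W),A) = branch(7,M,leaf(branch(3,c,a))),  branch(g(M),X2,leaf(g(A))) = branch(X2,B,W).
Decompose branch/3: 7 = 7,  leaf(W) = M,  A = leaf(branch(3,c,a)).
Delete trivial equation 7 = 7.
Bind M := leaf(W); substituting into the one remaining equation that mentions M gives: branch(g(leaf(W)),X2,leaf(g(A))) = branch(X2,B,W).
Bind A := leaf(branch(3,c,a)); substituting into the remaining equation gives: branch(g(leaf(W)),X2,leaf(g(leaf(branch(3,c,a))))) = branch(X2,B,W).
Decompose branch/3: g(leaf(W)) = X2,  X2 = B,  leaf(g(leaf(branch(3,c,a)))) = W.
Bind X2 := g(leaf(W)); substituting into the one remaining equation that mentions X2 gives: g(leaf(W)) = B.
Bind B := g(leaf(W)); no other remaining equation mentions B.
Bind W := leaf(g(leaf(branch(3,c,a)))). Substituting into the earlier bindings gives M := leaf(leaf(g(leaf(branch(3,c,a))))), X2 := g(leaf(leaf(g(leaf(branch(3,c,a)))))), B := g(leaf(leaf(g(leaf(branch(3,c,a)))))).
MGU = { M -> leaf(leaf(g(leaf(branch(3,c,a))))), A -> leaf(branch(3,c,a)), X2 -> g(leaf(leaf(g(leaf(branch(3,c,a)))))), B -> g(leaf(leaf(g(leaf(branch(3,c,a)))))), W -> leaf(g(leaf(branch(3,c,a)))) }, so W -> leaf(g(leaf(branch(3,c,a)))).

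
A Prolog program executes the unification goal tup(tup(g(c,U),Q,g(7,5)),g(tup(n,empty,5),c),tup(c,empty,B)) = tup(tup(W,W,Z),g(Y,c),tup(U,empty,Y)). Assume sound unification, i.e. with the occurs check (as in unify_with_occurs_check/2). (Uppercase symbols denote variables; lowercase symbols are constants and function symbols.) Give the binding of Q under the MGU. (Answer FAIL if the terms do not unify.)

g(c,c)

Decompose tup/3: tup(g(c,U),Q,g(7,5)) = tup(W,W,Z),  g(tup(n,empty,5),c) = g(Y,c),  tup(c,empty,B) = tup(U,empty,Y).
Decompose tup/3: g(c,U) = W,  Q = W,  g(7,5) = Z.
Bind W := g(c,U); substituting into the one remaining equation that mentions W gives: Q = g(c,U).
Bind Q := g(c,U); no other remaining equation mentions Q.
Bind Z := g(7,5); no other remaining equation mentions Z.
Decompose g/2: tup(n,empty,5) = Y,  c = c.
Bind Y := tup(n,empty,5); substituting into the one remaining equation that mentions Y gives: tup(c,empty,B) = tup(U,empty,tup(n,empty,5)).
Delete trivial equation c = c.
Decompose tup/3: c = U,  empty = empty,  B = tup(n,empty,5).
Bind U := c; no other remaining equation mentions U. Substituting into the earlier bindings gives W := g(c,c), Q := g(c,c).
Delete trivial equation empty = empty.
Bind B := tup(n,empty,5).
MGU = { W = g(c,c), Q = g(c,c), Z = g(7,5), Y = tup(n,empty,5), U = c, B = tup(n,empty,5) }, so Q = g(c,c).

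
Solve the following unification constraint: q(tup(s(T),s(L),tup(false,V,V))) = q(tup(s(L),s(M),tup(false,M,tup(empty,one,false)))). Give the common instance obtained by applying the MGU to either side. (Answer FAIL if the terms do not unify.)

q(tup(s(tup(empty,one,false)),s(tup(empty,one,false)),tup(false,tup(empty,one,false),tup(empty,one,false))))

Decompose q/1: tup(s(T),s(L),tup(false,V,V)) = tup(s(L),s(M),tup(false,M,tup(empty,one,false))).
Decompose tup/3: s(T) = s(L),  s(L) = s(M),  tup(false,V,V) = tup(false,M,tup(empty,one,false)).
Decompose s/1: T = L.
Bind T := L; no other remaining equation mentions T.
Decompose s/1: L = M.
Bind L := M; no other remaining equation mentions L. Substituting into the earlier binding gives T := M.
Decompose tup/3: false = false,  V = M,  V = tup(empty,one,false).
Delete trivial equation false = false.
Bind V := M; substituting into the remaining equation gives: M = tup(empty,one,false).
Bind M := tup(empty,one,false). Substituting into the earlier bindings gives T := tup(empty,one,false), L := tup(empty,one,false), V := tup(empty,one,false).
Applying the MGU to either side gives q(tup(s(tup(empty,one,false)),s(tup(empty,one,false)),tup(false,tup(empty,one,false),tup(empty,one,false)))).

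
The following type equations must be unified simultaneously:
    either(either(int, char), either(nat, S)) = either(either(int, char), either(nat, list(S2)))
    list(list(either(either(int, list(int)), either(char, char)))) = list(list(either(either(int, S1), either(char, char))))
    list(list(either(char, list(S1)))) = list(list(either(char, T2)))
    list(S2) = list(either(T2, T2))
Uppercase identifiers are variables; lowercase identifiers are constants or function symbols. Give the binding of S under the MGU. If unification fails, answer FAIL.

Decompose either/2: either(int, char) = either(int, char),  either(nat, S) = either(nat, list(S2)).
Delete trivial equation either(int, char) = either(int, char).
Decompose either/2: nat = nat,  S = list(S2).
Delete trivial equation nat = nat.
Bind S := list(S2); no other remaining equation mentions S.
Decompose list/1: list(either(either(int, list(int)), either(char, char))) = list(either(either(int, S1), either(char, char))).
Decompose list/1: either(either(int, list(int)), either(char, char)) = either(either(int, S1), either(char, char)).
Decompose either/2: either(int, list(int)) = either(int, S1),  either(char, char) = either(char, char).
Decompose either/2: int = int,  list(int) = S1.
Delete trivial equation int = int.
Bind S1 := list(int); substituting into the one remaining equation that mentions S1 gives: list(list(either(char, list(list(int))))) = list(list(either(char, T2))).
Delete trivial equation either(char, char) = either(char, char).
Decompose list/1: list(either(char, list(list(int)))) = list(either(char, T2)).
Decompose list/1: either(char, list(list(int))) = either(char, T2).
Decompose either/2: char = char,  list(list(int)) = T2.
Delete trivial equation char = char.
Bind T2 := list(list(int)); substituting into the remaining equation gives: list(S2) = list(either(list(list(int)), list(list(int)))).
Decompose list/1: S2 = either(list(list(int)), list(list(int))).
Bind S2 := either(list(list(int)), list(list(int))). Substituting into the earlier binding gives S := list(either(list(list(int)), list(list(int)))).
MGU = { S ↦ list(either(list(list(int)), list(list(int)))), S1 ↦ list(int), T2 ↦ list(list(int)), S2 ↦ either(list(list(int)), list(list(int))) }, so S ↦ list(either(list(list(int)), list(list(int)))).

list(either(list(list(int)), list(list(int))))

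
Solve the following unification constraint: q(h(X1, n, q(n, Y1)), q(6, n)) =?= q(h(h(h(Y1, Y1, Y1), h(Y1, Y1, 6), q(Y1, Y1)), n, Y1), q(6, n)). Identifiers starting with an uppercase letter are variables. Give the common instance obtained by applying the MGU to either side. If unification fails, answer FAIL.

Decompose q/2: h(X1, n, q(n, Y1)) =?= h(h(h(Y1, Y1, Y1), h(Y1, Y1, 6), q(Y1, Y1)), n, Y1),  q(6, n) =?= q(6, n).
Decompose h/3: X1 =?= h(h(Y1, Y1, Y1), h(Y1, Y1, 6), q(Y1, Y1)),  n =?= n,  q(n, Y1) =?= Y1.
Bind X1 := h(h(Y1, Y1, Y1), h(Y1, Y1, 6), q(Y1, Y1)); no other remaining equation mentions X1.
Delete trivial equation n =?= n.
Occurs check fails: Y1 occurs in q(n, Y1); the equation Y1 =?= q(n, Y1) has no finite solution.

FAIL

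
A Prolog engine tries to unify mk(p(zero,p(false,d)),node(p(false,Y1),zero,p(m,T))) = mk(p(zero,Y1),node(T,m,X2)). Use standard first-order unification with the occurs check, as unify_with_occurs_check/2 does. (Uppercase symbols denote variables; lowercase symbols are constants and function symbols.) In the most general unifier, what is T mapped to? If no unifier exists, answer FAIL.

Decompose mk/2: p(zero,p(false,d)) = p(zero,Y1),  node(p(false,Y1),zero,p(m,T)) = node(T,m,X2).
Decompose p/2: zero = zero,  p(false,d) = Y1.
Delete trivial equation zero = zero.
Bind Y1 := p(false,d); substituting into the remaining equation gives: node(p(false,p(false,d)),zero,p(m,T)) = node(T,m,X2).
Decompose node/3: p(false,p(false,d)) = T,  zero = m,  p(m,T) = X2.
Bind T := p(false,p(false,d)); substituting into the one remaining equation that mentions T gives: p(m,p(false,p(false,d))) = X2.
Clash: constants zero and m differ; no unifier exists.

FAIL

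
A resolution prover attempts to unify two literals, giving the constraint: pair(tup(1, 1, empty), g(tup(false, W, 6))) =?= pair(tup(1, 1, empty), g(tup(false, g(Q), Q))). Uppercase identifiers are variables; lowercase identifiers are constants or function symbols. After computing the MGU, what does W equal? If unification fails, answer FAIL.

g(6)

Decompose pair/2: tup(1, 1, empty) =?= tup(1, 1, empty),  g(tup(false, W, 6)) =?= g(tup(false, g(Q), Q)).
Delete trivial equation tup(1, 1, empty) =?= tup(1, 1, empty).
Decompose g/1: tup(false, W, 6) =?= tup(false, g(Q), Q).
Decompose tup/3: false =?= false,  W =?= g(Q),  6 =?= Q.
Delete trivial equation false =?= false.
Bind W := g(Q); no other remaining equation mentions W.
Bind Q := 6. Substituting into the earlier binding gives W := g(6).
MGU = { W -> g(6), Q -> 6 }, so W -> g(6).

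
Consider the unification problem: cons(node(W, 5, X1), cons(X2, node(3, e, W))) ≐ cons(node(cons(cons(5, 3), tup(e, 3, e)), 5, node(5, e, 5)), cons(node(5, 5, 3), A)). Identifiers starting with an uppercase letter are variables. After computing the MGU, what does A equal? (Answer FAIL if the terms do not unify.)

node(3, e, cons(cons(5, 3), tup(e, 3, e)))

Decompose cons/2: node(W, 5, X1) ≐ node(cons(cons(5, 3), tup(e, 3, e)), 5, node(5, e, 5)),  cons(X2, node(3, e, W)) ≐ cons(node(5, 5, 3), A).
Decompose node/3: W ≐ cons(cons(5, 3), tup(e, 3, e)),  5 ≐ 5,  X1 ≐ node(5, e, 5).
Bind W := cons(cons(5, 3), tup(e, 3, e)); substituting into the one remaining equation that mentions W gives: cons(X2, node(3, e, cons(cons(5, 3), tup(e, 3, e)))) ≐ cons(node(5, 5, 3), A).
Delete trivial equation 5 ≐ 5.
Bind X1 := node(5, e, 5); no other remaining equation mentions X1.
Decompose cons/2: X2 ≐ node(5, 5, 3),  node(3, e, cons(cons(5, 3), tup(e, 3, e))) ≐ A.
Bind X2 := node(5, 5, 3); no other remaining equation mentions X2.
Bind A := node(3, e, cons(cons(5, 3), tup(e, 3, e))).
MGU = { W := cons(cons(5, 3), tup(e, 3, e)), X1 := node(5, e, 5), X2 := node(5, 5, 3), A := node(3, e, cons(cons(5, 3), tup(e, 3, e))) }, so A := node(3, e, cons(cons(5, 3), tup(e, 3, e))).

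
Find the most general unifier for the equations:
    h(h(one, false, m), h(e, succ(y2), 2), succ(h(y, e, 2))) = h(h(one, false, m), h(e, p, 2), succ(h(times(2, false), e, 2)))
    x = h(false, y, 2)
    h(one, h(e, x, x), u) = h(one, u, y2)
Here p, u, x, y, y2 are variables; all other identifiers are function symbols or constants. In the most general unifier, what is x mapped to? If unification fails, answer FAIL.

h(false, times(2, false), 2)

Decompose h/3: h(one, false, m) = h(one, false, m),  h(e, succ(y2), 2) = h(e, p, 2),  succ(h(y, e, 2)) = succ(h(times(2, false), e, 2)).
Delete trivial equation h(one, false, m) = h(one, false, m).
Decompose h/3: e = e,  succ(y2) = p,  2 = 2.
Delete trivial equation e = e.
Bind p := succ(y2); no other remaining equation mentions p.
Delete trivial equation 2 = 2.
Decompose succ/1: h(y, e, 2) = h(times(2, false), e, 2).
Decompose h/3: y = times(2, false),  e = e,  2 = 2.
Bind y := times(2, false); substituting into the one remaining equation that mentions y gives: x = h(false, times(2, false), 2).
Delete trivial equation e = e.
Delete trivial equation 2 = 2.
Bind x := h(false, times(2, false), 2); substituting into the remaining equation gives: h(one, h(e, h(false, times(2, false), 2), h(false, times(2, false), 2)), u) = h(one, u, y2).
Decompose h/3: one = one,  h(e, h(false, times(2, false), 2), h(false, times(2, false), 2)) = u,  u = y2.
Delete trivial equation one = one.
Bind u := h(e, h(false, times(2, false), 2), h(false, times(2, false), 2)); substituting into the remaining equation gives: h(e, h(false, times(2, false), 2), h(false, times(2, false), 2)) = y2.
Bind y2 := h(e, h(false, times(2, false), 2), h(false, times(2, false), 2)). Substituting into the earlier binding gives p := succ(h(e, h(false, times(2, false), 2), h(false, times(2, false), 2))).
MGU = { p := succ(h(e, h(false, times(2, false), 2), h(false, times(2, false), 2))), y := times(2, false), x := h(false, times(2, false), 2), u := h(e, h(false, times(2, false), 2), h(false, times(2, false), 2)), y2 := h(e, h(false, times(2, false), 2), h(false, times(2, false), 2)) }, so x := h(false, times(2, false), 2).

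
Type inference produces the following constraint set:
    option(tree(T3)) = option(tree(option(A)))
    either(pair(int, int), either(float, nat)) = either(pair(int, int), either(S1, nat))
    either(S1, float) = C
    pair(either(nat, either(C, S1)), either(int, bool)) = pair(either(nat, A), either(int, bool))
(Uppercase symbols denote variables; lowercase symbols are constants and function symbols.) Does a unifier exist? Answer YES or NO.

Decompose option/1: tree(T3) = tree(option(A)).
Decompose tree/1: T3 = option(A).
Bind T3 := option(A); no other remaining equation mentions T3.
Decompose either/2: pair(int, int) = pair(int, int),  either(float, nat) = either(S1, nat).
Delete trivial equation pair(int, int) = pair(int, int).
Decompose either/2: float = S1,  nat = nat.
Bind S1 := float; substituting into the 2 remaining equations that mention S1 gives: either(float, float) = C,  pair(either(nat, either(C, float)), either(int, bool)) = pair(either(nat, A), either(int, bool)).
Delete trivial equation nat = nat.
Bind C := either(float, float); substituting into the remaining equation gives: pair(either(nat, either(either(float, float), float)), either(int, bool)) = pair(either(nat, A), either(int, bool)).
Decompose pair/2: either(nat, either(either(float, float), float)) = either(nat, A),  either(int, bool) = either(int, bool).
Decompose either/2: nat = nat,  either(either(float, float), float) = A.
Delete trivial equation nat = nat.
Bind A := either(either(float, float), float); no other remaining equation mentions A. Substituting into the earlier binding gives T3 := option(either(either(float, float), float)).
Delete trivial equation either(int, bool) = either(int, bool).
No equations remain and no clash or occurs-check failure arose, so a unifier exists.

YES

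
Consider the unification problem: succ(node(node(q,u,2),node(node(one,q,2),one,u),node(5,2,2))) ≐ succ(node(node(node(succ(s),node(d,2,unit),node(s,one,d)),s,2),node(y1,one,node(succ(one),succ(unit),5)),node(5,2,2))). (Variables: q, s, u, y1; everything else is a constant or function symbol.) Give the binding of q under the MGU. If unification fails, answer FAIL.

node(succ(node(succ(one),succ(unit),5)),node(d,2,unit),node(node(succ(one),succ(unit),5),one,d))

Decompose succ/1: node(node(q,u,2),node(node(one,q,2),one,u),node(5,2,2)) ≐ node(node(node(succ(s),node(d,2,unit),node(s,one,d)),s,2),node(y1,one,node(succ(one),succ(unit),5)),node(5,2,2)).
Decompose node/3: node(q,u,2) ≐ node(node(succ(s),node(d,2,unit),node(s,one,d)),s,2),  node(node(one,q,2),one,u) ≐ node(y1,one,node(succ(one),succ(unit),5)),  node(5,2,2) ≐ node(5,2,2).
Decompose node/3: q ≐ node(succ(s),node(d,2,unit),node(s,one,d)),  u ≐ s,  2 ≐ 2.
Bind q := node(succ(s),node(d,2,unit),node(s,one,d)); substituting into the one remaining equation that mentions q gives: node(node(one,node(succ(s),node(d,2,unit),node(s,one,d)),2),one,u) ≐ node(y1,one,node(succ(one),succ(unit),5)).
Bind u := s; substituting into the one remaining equation that mentions u gives: node(node(one,node(succ(s),node(d,2,unit),node(s,one,d)),2),one,s) ≐ node(y1,one,node(succ(one),succ(unit),5)).
Delete trivial equation 2 ≐ 2.
Decompose node/3: node(one,node(succ(s),node(d,2,unit),node(s,one,d)),2) ≐ y1,  one ≐ one,  s ≐ node(succ(one),succ(unit),5).
Bind y1 := node(one,node(succ(s),node(d,2,unit),node(s,one,d)),2); no other remaining equation mentions y1.
Delete trivial equation one ≐ one.
Bind s := node(succ(one),succ(unit),5); no other remaining equation mentions s. Substituting into the earlier bindings gives q := node(succ(node(succ(one),succ(unit),5)),node(d,2,unit),node(node(succ(one),succ(unit),5),one,d)), u := node(succ(one),succ(unit),5), y1 := node(one,node(succ(node(succ(one),succ(unit),5)),node(d,2,unit),node(node(succ(one),succ(unit),5),one,d)),2).
Delete trivial equation node(5,2,2) ≐ node(5,2,2).
MGU = { q ↦ node(succ(node(succ(one),succ(unit),5)),node(d,2,unit),node(node(succ(one),succ(unit),5),one,d)), u ↦ node(succ(one),succ(unit),5), y1 ↦ node(one,node(succ(node(succ(one),succ(unit),5)),node(d,2,unit),node(node(succ(one),succ(unit),5),one,d)),2), s ↦ node(succ(one),succ(unit),5) }, so q ↦ node(succ(node(succ(one),succ(unit),5)),node(d,2,unit),node(node(succ(one),succ(unit),5),one,d)).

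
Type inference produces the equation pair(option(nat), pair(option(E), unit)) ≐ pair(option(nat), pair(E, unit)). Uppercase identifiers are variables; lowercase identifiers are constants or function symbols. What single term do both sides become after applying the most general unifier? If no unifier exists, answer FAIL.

FAIL

Decompose pair/2: option(nat) ≐ option(nat),  pair(option(E), unit) ≐ pair(E, unit).
Delete trivial equation option(nat) ≐ option(nat).
Decompose pair/2: option(E) ≐ E,  unit ≐ unit.
Occurs check fails: E occurs in option(E); the equation E ≐ option(E) has no finite solution.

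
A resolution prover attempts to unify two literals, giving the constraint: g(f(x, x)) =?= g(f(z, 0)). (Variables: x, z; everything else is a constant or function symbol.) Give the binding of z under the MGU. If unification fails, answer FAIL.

0

Decompose g/1: f(x, x) =?= f(z, 0).
Decompose f/2: x =?= z,  x =?= 0.
Bind x := z; substituting into the remaining equation gives: z =?= 0.
Bind z := 0. Substituting into the earlier binding gives x := 0.
MGU = { x := 0, z := 0 }, so z := 0.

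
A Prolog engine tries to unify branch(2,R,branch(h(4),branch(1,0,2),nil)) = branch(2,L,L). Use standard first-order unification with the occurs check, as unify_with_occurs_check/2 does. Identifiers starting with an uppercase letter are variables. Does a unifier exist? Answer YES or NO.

Decompose branch/3: 2 = 2,  R = L,  branch(h(4),branch(1,0,2),nil) = L.
Delete trivial equation 2 = 2.
Bind R := L; no other remaining equation mentions R.
Bind L := branch(h(4),branch(1,0,2),nil). Substituting into the earlier binding gives R := branch(h(4),branch(1,0,2),nil).
No equations remain and no clash or occurs-check failure arose, so a unifier exists.

YES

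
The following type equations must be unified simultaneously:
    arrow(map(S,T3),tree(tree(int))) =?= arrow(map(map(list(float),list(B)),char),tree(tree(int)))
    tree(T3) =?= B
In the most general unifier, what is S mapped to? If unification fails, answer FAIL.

map(list(float),list(tree(char)))

Decompose arrow/2: map(S,T3) =?= map(map(list(float),list(B)),char),  tree(tree(int)) =?= tree(tree(int)).
Decompose map/2: S =?= map(list(float),list(B)),  T3 =?= char.
Bind S := map(list(float),list(B)); no other remaining equation mentions S.
Bind T3 := char; substituting into the one remaining equation that mentions T3 gives: tree(char) =?= B.
Delete trivial equation tree(tree(int)) =?= tree(tree(int)).
Bind B := tree(char). Substituting into the earlier binding gives S := map(list(float),list(tree(char))).
MGU = { S ↦ map(list(float),list(tree(char))), T3 ↦ char, B ↦ tree(char) }, so S ↦ map(list(float),list(tree(char))).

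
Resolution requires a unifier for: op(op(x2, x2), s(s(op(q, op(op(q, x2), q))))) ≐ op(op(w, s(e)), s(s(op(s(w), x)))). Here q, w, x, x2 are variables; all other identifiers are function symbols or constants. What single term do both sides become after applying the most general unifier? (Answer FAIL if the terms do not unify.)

Decompose op/2: op(x2, x2) ≐ op(w, s(e)),  s(s(op(q, op(op(q, x2), q)))) ≐ s(s(op(s(w), x))).
Decompose op/2: x2 ≐ w,  x2 ≐ s(e).
Bind x2 := w; substituting into the remaining equations gives: w ≐ s(e),  s(s(op(q, op(op(q, w), q)))) ≐ s(s(op(s(w), x))).
Bind w := s(e); substituting into the remaining equation gives: s(s(op(q, op(op(q, s(e)), q)))) ≐ s(s(op(s(s(e)), x))). Substituting into the earlier binding gives x2 := s(e).
Decompose s/1: s(op(q, op(op(q, s(e)), q))) ≐ s(op(s(s(e)), x)).
Decompose s/1: op(q, op(op(q, s(e)), q)) ≐ op(s(s(e)), x).
Decompose op/2: q ≐ s(s(e)),  op(op(q, s(e)), q) ≐ x.
Bind q := s(s(e)); substituting into the remaining equation gives: op(op(s(s(e)), s(e)), s(s(e))) ≐ x.
Bind x := op(op(s(s(e)), s(e)), s(s(e))).
Applying the MGU to either side gives op(op(s(e), s(e)), s(s(op(s(s(e)), op(op(s(s(e)), s(e)), s(s(e))))))).

op(op(s(e), s(e)), s(s(op(s(s(e)), op(op(s(s(e)), s(e)), s(s(e)))))))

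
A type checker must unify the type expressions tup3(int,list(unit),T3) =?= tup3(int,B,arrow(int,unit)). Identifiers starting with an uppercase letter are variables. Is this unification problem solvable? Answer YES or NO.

Decompose tup3/3: int =?= int,  list(unit) =?= B,  T3 =?= arrow(int,unit).
Delete trivial equation int =?= int.
Bind B := list(unit); no other remaining equation mentions B.
Bind T3 := arrow(int,unit).
No equations remain and no clash or occurs-check failure arose, so a unifier exists.

YES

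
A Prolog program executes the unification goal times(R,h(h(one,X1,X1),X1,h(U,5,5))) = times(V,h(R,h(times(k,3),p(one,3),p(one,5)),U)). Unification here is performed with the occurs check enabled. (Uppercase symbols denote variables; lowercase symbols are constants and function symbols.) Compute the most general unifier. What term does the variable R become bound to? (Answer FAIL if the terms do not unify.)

Decompose times/2: R = V,  h(h(one,X1,X1),X1,h(U,5,5)) = h(R,h(times(k,3),p(one,3),p(one,5)),U).
Bind R := V; substituting into the remaining equation gives: h(h(one,X1,X1),X1,h(U,5,5)) = h(V,h(times(k,3),p(one,3),p(one,5)),U).
Decompose h/3: h(one,X1,X1) = V,  X1 = h(times(k,3),p(one,3),p(one,5)),  h(U,5,5) = U.
Bind V := h(one,X1,X1); no other remaining equation mentions V. Substituting into the earlier binding gives R := h(one,X1,X1).
Bind X1 := h(times(k,3),p(one,3),p(one,5)); no other remaining equation mentions X1. Substituting into the earlier bindings gives R := h(one,h(times(k,3),p(one,3),p(one,5)),h(times(k,3),p(one,3),p(one,5))), V := h(one,h(times(k,3),p(one,3),p(one,5)),h(times(k,3),p(one,3),p(one,5))).
Occurs check fails: U occurs in h(U,5,5); the equation U = h(U,5,5) has no finite solution.

FAIL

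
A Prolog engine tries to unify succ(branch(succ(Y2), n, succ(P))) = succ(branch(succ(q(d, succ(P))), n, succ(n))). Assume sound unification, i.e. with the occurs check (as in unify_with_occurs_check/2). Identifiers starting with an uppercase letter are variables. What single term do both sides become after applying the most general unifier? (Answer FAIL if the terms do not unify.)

succ(branch(succ(q(d, succ(n))), n, succ(n)))

Decompose succ/1: branch(succ(Y2), n, succ(P)) = branch(succ(q(d, succ(P))), n, succ(n)).
Decompose branch/3: succ(Y2) = succ(q(d, succ(P))),  n = n,  succ(P) = succ(n).
Decompose succ/1: Y2 = q(d, succ(P)).
Bind Y2 := q(d, succ(P)); no other remaining equation mentions Y2.
Delete trivial equation n = n.
Decompose succ/1: P = n.
Bind P := n. Substituting into the earlier binding gives Y2 := q(d, succ(n)).
Applying the MGU to either side gives succ(branch(succ(q(d, succ(n))), n, succ(n))).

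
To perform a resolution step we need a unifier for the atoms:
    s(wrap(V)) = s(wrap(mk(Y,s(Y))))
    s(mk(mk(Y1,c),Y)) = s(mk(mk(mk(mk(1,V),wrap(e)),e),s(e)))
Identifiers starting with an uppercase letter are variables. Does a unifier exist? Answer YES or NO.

NO

Decompose s/1: wrap(V) = wrap(mk(Y,s(Y))).
Decompose wrap/1: V = mk(Y,s(Y)).
Bind V := mk(Y,s(Y)); substituting into the remaining equation gives: s(mk(mk(Y1,c),Y)) = s(mk(mk(mk(mk(1,mk(Y,s(Y))),wrap(e)),e),s(e))).
Decompose s/1: mk(mk(Y1,c),Y) = mk(mk(mk(mk(1,mk(Y,s(Y))),wrap(e)),e),s(e)).
Decompose mk/2: mk(Y1,c) = mk(mk(mk(1,mk(Y,s(Y))),wrap(e)),e),  Y = s(e).
Decompose mk/2: Y1 = mk(mk(1,mk(Y,s(Y))),wrap(e)),  c = e.
Bind Y1 := mk(mk(1,mk(Y,s(Y))),wrap(e)); no other remaining equation mentions Y1.
Clash: constants c and e differ; no unifier exists.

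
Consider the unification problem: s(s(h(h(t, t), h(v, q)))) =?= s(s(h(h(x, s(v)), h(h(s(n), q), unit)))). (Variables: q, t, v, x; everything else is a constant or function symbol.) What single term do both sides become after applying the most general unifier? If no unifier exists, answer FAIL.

Decompose s/1: s(h(h(t, t), h(v, q))) =?= s(h(h(x, s(v)), h(h(s(n), q), unit))).
Decompose s/1: h(h(t, t), h(v, q)) =?= h(h(x, s(v)), h(h(s(n), q), unit)).
Decompose h/2: h(t, t) =?= h(x, s(v)),  h(v, q) =?= h(h(s(n), q), unit).
Decompose h/2: t =?= x,  t =?= s(v).
Bind t := x; substituting into the one remaining equation that mentions t gives: x =?= s(v).
Bind x := s(v); no other remaining equation mentions x. Substituting into the earlier binding gives t := s(v).
Decompose h/2: v =?= h(s(n), q),  q =?= unit.
Bind v := h(s(n), q); no other remaining equation mentions v. Substituting into the earlier bindings gives t := s(h(s(n), q)), x := s(h(s(n), q)).
Bind q := unit. Substituting into the earlier bindings gives t := s(h(s(n), unit)), x := s(h(s(n), unit)), v := h(s(n), unit).
Applying the MGU to either side gives s(s(h(h(s(h(s(n), unit)), s(h(s(n), unit))), h(h(s(n), unit), unit)))).

s(s(h(h(s(h(s(n), unit)), s(h(s(n), unit))), h(h(s(n), unit), unit))))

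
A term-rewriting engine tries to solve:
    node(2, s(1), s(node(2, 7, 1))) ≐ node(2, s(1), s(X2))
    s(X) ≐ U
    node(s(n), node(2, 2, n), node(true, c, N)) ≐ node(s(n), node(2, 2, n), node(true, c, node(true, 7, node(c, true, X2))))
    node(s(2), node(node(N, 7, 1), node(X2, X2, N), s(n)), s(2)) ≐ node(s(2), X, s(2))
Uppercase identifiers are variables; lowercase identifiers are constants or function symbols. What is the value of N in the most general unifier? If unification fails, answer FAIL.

node(true, 7, node(c, true, node(2, 7, 1)))

Decompose node/3: 2 ≐ 2,  s(1) ≐ s(1),  s(node(2, 7, 1)) ≐ s(X2).
Delete trivial equation 2 ≐ 2.
Delete trivial equation s(1) ≐ s(1).
Decompose s/1: node(2, 7, 1) ≐ X2.
Bind X2 := node(2, 7, 1); substituting into the 2 remaining equations that mention X2 gives: node(s(n), node(2, 2, n), node(true, c, N)) ≐ node(s(n), node(2, 2, n), node(true, c, node(true, 7, node(c, true, node(2, 7, 1))))),  node(s(2), node(node(N, 7, 1), node(node(2, 7, 1), node(2, 7, 1), N), s(n)), s(2)) ≐ node(s(2), X, s(2)).
Bind U := s(X); no other remaining equation mentions U.
Decompose node/3: s(n) ≐ s(n),  node(2, 2, n) ≐ node(2, 2, n),  node(true, c, N) ≐ node(true, c, node(true, 7, node(c, true, node(2, 7, 1)))).
Delete trivial equation s(n) ≐ s(n).
Delete trivial equation node(2, 2, n) ≐ node(2, 2, n).
Decompose node/3: true ≐ true,  c ≐ c,  N ≐ node(true, 7, node(c, true, node(2, 7, 1))).
Delete trivial equation true ≐ true.
Delete trivial equation c ≐ c.
Bind N := node(true, 7, node(c, true, node(2, 7, 1))); substituting into the remaining equation gives: node(s(2), node(node(node(true, 7, node(c, true, node(2, 7, 1))), 7, 1), node(node(2, 7, 1), node(2, 7, 1), node(true, 7, node(c, true, node(2, 7, 1)))), s(n)), s(2)) ≐ node(s(2), X, s(2)).
Decompose node/3: s(2) ≐ s(2),  node(node(node(true, 7, node(c, true, node(2, 7, 1))), 7, 1), node(node(2, 7, 1), node(2, 7, 1), node(true, 7, node(c, true, node(2, 7, 1)))), s(n)) ≐ X,  s(2) ≐ s(2).
Delete trivial equation s(2) ≐ s(2).
Bind X := node(node(node(true, 7, node(c, true, node(2, 7, 1))), 7, 1), node(node(2, 7, 1), node(2, 7, 1), node(true, 7, node(c, true, node(2, 7, 1)))), s(n)); no other remaining equation mentions X. Substituting into the earlier binding gives U := s(node(node(node(true, 7, node(c, true, node(2, 7, 1))), 7, 1), node(node(2, 7, 1), node(2, 7, 1), node(true, 7, node(c, true, node(2, 7, 1)))), s(n))).
Delete trivial equation s(2) ≐ s(2).
MGU = { X2 := node(2, 7, 1), U := s(node(node(node(true, 7, node(c, true, node(2, 7, 1))), 7, 1), node(node(2, 7, 1), node(2, 7, 1), node(true, 7, node(c, true, node(2, 7, 1)))), s(n))), N := node(true, 7, node(c, true, node(2, 7, 1))), X := node(node(node(true, 7, node(c, true, node(2, 7, 1))), 7, 1), node(node(2, 7, 1), node(2, 7, 1), node(true, 7, node(c, true, node(2, 7, 1)))), s(n)) }, so N := node(true, 7, node(c, true, node(2, 7, 1))).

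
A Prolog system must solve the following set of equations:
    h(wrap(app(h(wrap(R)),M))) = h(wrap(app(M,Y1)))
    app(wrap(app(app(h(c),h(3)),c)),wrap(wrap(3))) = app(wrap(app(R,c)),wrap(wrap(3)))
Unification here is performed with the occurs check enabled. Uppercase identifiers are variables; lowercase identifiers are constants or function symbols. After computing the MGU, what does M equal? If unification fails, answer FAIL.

Decompose h/1: wrap(app(h(wrap(R)),M)) = wrap(app(M,Y1)).
Decompose wrap/1: app(h(wrap(R)),M) = app(M,Y1).
Decompose app/2: h(wrap(R)) = M,  M = Y1.
Bind M := h(wrap(R)); substituting into the one remaining equation that mentions M gives: h(wrap(R)) = Y1.
Bind Y1 := h(wrap(R)); no other remaining equation mentions Y1.
Decompose app/2: wrap(app(app(h(c),h(3)),c)) = wrap(app(R,c)),  wrap(wrap(3)) = wrap(wrap(3)).
Decompose wrap/1: app(app(h(c),h(3)),c) = app(R,c).
Decompose app/2: app(h(c),h(3)) = R,  c = c.
Bind R := app(h(c),h(3)); no other remaining equation mentions R. Substituting into the earlier bindings gives M := h(wrap(app(h(c),h(3)))), Y1 := h(wrap(app(h(c),h(3)))).
Delete trivial equation c = c.
Delete trivial equation wrap(wrap(3)) = wrap(wrap(3)).
MGU = { M = h(wrap(app(h(c),h(3)))), Y1 = h(wrap(app(h(c),h(3)))), R = app(h(c),h(3)) }, so M = h(wrap(app(h(c),h(3)))).

h(wrap(app(h(c),h(3))))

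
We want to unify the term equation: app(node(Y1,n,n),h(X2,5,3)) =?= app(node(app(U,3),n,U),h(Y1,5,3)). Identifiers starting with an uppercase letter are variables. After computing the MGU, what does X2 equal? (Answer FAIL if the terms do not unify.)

app(n,3)

Decompose app/2: node(Y1,n,n) =?= node(app(U,3),n,U),  h(X2,5,3) =?= h(Y1,5,3).
Decompose node/3: Y1 =?= app(U,3),  n =?= n,  n =?= U.
Bind Y1 := app(U,3); substituting into the one remaining equation that mentions Y1 gives: h(X2,5,3) =?= h(app(U,3),5,3).
Delete trivial equation n =?= n.
Bind U := n; substituting into the remaining equation gives: h(X2,5,3) =?= h(app(n,3),5,3). Substituting into the earlier binding gives Y1 := app(n,3).
Decompose h/3: X2 =?= app(n,3),  5 =?= 5,  3 =?= 3.
Bind X2 := app(n,3); no other remaining equation mentions X2.
Delete trivial equation 5 =?= 5.
Delete trivial equation 3 =?= 3.
MGU = { Y1 -> app(n,3), U -> n, X2 -> app(n,3) }, so X2 -> app(n,3).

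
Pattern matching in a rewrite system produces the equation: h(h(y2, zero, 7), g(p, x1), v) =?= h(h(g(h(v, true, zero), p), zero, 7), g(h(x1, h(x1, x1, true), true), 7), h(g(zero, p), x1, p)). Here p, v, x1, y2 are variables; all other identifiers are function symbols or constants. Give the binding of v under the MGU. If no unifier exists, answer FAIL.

h(g(zero, h(7, h(7, 7, true), true)), 7, h(7, h(7, 7, true), true))

Decompose h/3: h(y2, zero, 7) =?= h(g(h(v, true, zero), p), zero, 7),  g(p, x1) =?= g(h(x1, h(x1, x1, true), true), 7),  v =?= h(g(zero, p), x1, p).
Decompose h/3: y2 =?= g(h(v, true, zero), p),  zero =?= zero,  7 =?= 7.
Bind y2 := g(h(v, true, zero), p); no other remaining equation mentions y2.
Delete trivial equation zero =?= zero.
Delete trivial equation 7 =?= 7.
Decompose g/2: p =?= h(x1, h(x1, x1, true), true),  x1 =?= 7.
Bind p := h(x1, h(x1, x1, true), true); substituting into the one remaining equation that mentions p gives: v =?= h(g(zero, h(x1, h(x1, x1, true), true)), x1, h(x1, h(x1, x1, true), true)). Substituting into the earlier binding gives y2 := g(h(v, true, zero), h(x1, h(x1, x1, true), true)).
Bind x1 := 7; substituting into the remaining equation gives: v =?= h(g(zero, h(7, h(7, 7, true), true)), 7, h(7, h(7, 7, true), true)). Substituting into the earlier bindings gives y2 := g(h(v, true, zero), h(7, h(7, 7, true), true)), p := h(7, h(7, 7, true), true).
Bind v := h(g(zero, h(7, h(7, 7, true), true)), 7, h(7, h(7, 7, true), true)). Substituting into the earlier binding gives y2 := g(h(h(g(zero, h(7, h(7, 7, true), true)), 7, h(7, h(7, 7, true), true)), true, zero), h(7, h(7, 7, true), true)).
MGU = { y2 -> g(h(h(g(zero, h(7, h(7, 7, true), true)), 7, h(7, h(7, 7, true), true)), true, zero), h(7, h(7, 7, true), true)), p -> h(7, h(7, 7, true), true), x1 -> 7, v -> h(g(zero, h(7, h(7, 7, true), true)), 7, h(7, h(7, 7, true), true)) }, so v -> h(g(zero, h(7, h(7, 7, true), true)), 7, h(7, h(7, 7, true), true)).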